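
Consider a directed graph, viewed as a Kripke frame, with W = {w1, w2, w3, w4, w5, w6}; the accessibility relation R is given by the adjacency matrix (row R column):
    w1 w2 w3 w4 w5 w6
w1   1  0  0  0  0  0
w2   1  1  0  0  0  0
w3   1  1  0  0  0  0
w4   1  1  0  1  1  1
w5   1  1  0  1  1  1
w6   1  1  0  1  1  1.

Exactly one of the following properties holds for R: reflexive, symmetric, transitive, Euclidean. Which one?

Reflexive: no — w3 is not related to itself.
Symmetric: no — w2 R w1 but not w1 R w2.
Transitive: yes — every two-step R-path is closed by a direct edge.
Euclidean: no — w3 R w1 and w3 R w2, but not w1 R w2.
Only transitive holds.

transitive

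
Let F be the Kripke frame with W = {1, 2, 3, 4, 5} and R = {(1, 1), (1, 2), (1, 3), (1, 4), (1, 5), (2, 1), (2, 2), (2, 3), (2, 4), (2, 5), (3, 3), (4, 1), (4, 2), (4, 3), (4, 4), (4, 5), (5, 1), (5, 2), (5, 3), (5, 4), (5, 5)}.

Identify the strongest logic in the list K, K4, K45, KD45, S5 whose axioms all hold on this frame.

K4

Transitive (axiom 4): yes — every two-step R-path is closed by a direct edge.
Euclidean (axiom 5): no — 1 R 3 and 1 R 2, but not 3 R 2.
Serial (axiom D): yes — every world has a successor (e.g. 1 R 1).
Reflexive (axiom T): yes — every world is R-related to itself.
So F validates K, K4; K45 would additionally require R to be Euclidean. The strongest is K4.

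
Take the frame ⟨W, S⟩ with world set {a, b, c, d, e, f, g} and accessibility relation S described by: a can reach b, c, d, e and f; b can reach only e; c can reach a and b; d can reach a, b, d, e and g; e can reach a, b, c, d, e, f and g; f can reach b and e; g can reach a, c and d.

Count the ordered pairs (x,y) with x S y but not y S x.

Enumerating: (a,b), (a,f), (c,b), (d,b), (e,c), (e,g), (f,b), (g,a), (g,c).

9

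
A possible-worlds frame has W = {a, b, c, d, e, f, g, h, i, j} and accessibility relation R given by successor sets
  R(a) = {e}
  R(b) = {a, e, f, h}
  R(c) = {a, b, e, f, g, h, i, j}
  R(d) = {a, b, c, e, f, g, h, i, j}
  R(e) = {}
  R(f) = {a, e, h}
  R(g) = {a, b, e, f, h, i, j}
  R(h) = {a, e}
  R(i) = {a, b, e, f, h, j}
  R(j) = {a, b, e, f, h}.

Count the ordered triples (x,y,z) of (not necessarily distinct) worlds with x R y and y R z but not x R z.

0

R is transitive; there are no such tuples.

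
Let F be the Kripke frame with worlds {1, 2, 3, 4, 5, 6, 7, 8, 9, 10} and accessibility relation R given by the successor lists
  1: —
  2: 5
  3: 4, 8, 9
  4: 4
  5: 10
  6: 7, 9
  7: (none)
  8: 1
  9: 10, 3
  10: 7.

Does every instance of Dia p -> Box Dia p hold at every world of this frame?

The schema 5 characterises exactly the Euclidean frames.
Euclidean: no — 3 R 4 and 3 R 8, but not 4 R 8.

No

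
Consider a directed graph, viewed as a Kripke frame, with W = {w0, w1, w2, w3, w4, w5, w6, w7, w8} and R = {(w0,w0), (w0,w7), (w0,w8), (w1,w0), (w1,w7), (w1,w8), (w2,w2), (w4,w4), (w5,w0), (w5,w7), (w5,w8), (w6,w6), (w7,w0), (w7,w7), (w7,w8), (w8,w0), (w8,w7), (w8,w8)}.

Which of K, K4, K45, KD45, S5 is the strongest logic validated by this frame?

Transitive (axiom 4): yes — every two-step R-path is closed by a direct edge.
Euclidean (axiom 5): yes — any two successors of a common world are R-related.
Serial (axiom D): no — w3 has no R-successor.
Reflexive (axiom T): no — w1 is not related to itself.
So F validates K, K4, K45; KD45 would additionally require R to be serial. The strongest is K45.

K45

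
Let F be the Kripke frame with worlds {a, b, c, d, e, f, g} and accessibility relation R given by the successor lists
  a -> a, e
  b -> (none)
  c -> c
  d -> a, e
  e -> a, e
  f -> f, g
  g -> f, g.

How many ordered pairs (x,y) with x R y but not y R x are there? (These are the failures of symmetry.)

2

Enumerating: (d,a), (d,e).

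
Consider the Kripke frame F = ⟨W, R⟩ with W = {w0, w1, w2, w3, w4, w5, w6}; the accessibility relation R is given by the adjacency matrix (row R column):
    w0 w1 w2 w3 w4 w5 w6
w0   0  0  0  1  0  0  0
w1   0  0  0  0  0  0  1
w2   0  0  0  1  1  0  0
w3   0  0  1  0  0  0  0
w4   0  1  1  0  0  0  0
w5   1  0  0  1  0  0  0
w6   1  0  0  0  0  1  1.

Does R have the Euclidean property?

Euclidean: no — w2 R w3 and w2 R w4, but not w3 R w4.

No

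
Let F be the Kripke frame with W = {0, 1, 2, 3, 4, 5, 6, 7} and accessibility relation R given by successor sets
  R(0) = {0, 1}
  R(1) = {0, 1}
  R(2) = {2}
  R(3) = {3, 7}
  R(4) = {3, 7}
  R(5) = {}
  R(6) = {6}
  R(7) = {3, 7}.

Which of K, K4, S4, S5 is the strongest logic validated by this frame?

K4

Transitive (axiom 4): yes — every two-step R-path is closed by a direct edge.
Reflexive (axiom T): no — 4 is not related to itself.
Euclidean (axiom 5): yes — any two successors of a common world are R-related.
So F validates K, K4; S4 would additionally require R to be reflexive. The strongest is K4.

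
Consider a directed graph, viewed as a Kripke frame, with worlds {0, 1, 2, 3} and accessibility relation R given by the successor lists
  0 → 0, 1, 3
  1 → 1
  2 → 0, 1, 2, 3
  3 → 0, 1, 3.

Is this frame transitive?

Transitive: yes — every two-step R-path is closed by a direct edge.

Yes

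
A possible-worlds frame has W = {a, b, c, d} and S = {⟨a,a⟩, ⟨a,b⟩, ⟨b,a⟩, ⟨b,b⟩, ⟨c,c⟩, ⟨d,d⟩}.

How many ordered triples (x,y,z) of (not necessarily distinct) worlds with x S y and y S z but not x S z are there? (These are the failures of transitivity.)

0

S is transitive; there are no such tuples.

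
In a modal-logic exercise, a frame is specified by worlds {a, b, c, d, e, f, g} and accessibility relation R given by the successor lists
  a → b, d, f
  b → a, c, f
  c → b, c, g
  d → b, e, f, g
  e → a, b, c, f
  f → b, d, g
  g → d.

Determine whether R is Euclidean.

No

Euclidean: no — a R b and a R d, but not b R d.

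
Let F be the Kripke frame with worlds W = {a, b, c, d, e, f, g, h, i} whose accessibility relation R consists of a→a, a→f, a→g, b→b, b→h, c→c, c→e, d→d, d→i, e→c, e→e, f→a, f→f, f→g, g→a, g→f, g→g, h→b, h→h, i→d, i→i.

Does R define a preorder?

Yes

Reflexive: yes — every world is R-related to itself.
Transitive: yes — every two-step R-path is closed by a direct edge.
So R is a preorder.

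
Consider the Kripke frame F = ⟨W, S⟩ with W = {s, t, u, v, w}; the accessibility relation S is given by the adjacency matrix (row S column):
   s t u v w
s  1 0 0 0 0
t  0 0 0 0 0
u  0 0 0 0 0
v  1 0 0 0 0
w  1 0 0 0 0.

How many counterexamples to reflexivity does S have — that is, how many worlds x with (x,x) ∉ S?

Enumerating: t, u, v, w.

4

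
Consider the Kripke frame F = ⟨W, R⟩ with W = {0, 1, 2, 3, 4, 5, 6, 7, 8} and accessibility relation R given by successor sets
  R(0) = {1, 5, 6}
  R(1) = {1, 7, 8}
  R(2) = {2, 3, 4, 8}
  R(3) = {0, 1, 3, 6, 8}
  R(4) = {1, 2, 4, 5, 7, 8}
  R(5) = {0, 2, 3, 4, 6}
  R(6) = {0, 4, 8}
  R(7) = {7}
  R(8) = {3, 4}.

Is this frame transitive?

No

Transitive: no — 0 R 1 and 1 R 7, but not 0 R 7.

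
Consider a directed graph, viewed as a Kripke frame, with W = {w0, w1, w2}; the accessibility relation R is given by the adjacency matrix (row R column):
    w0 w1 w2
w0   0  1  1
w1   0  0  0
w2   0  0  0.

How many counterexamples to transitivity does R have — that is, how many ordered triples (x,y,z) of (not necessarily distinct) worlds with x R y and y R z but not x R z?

R is transitive; there are no such tuples.

0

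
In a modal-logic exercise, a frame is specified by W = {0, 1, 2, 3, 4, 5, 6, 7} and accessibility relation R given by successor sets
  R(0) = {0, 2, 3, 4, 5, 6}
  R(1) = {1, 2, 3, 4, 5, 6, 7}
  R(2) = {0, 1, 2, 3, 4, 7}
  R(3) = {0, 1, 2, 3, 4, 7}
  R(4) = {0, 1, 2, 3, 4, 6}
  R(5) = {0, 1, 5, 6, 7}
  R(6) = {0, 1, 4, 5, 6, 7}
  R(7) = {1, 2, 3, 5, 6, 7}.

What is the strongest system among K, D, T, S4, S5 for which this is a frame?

Serial (axiom D): yes — every world has a successor (e.g. 0 R 0).
Reflexive (axiom T): yes — every world is R-related to itself.
Transitive (axiom 4): no — 0 R 2 and 2 R 1, but not 0 R 1.
Euclidean (axiom 5): no — 0 R 2 and 0 R 5, but not 2 R 5.
So F validates K, D, T; S4 would additionally require R to be transitive. The strongest is T.

T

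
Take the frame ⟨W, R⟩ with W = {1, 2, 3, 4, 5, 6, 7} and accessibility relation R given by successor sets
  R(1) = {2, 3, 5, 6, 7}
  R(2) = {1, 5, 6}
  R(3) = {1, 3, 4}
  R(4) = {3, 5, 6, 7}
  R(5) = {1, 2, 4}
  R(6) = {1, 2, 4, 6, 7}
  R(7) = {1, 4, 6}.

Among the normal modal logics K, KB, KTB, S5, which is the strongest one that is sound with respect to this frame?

KB

Symmetric (axiom B): yes — every pair in R has its reverse in R.
Reflexive (axiom T): no — 1 is not related to itself.
Euclidean (axiom 5): no — 1 R 2 and 1 R 3, but not 2 R 3.
So F validates K, KB; KTB would additionally require R to be reflexive. The strongest is KB.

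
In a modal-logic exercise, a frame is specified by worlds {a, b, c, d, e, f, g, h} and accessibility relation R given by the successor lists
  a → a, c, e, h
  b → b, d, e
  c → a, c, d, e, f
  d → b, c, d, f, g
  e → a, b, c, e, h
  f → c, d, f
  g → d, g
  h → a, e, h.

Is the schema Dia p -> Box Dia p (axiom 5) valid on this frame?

No

Axiom 5 corresponds to the accessibility relation being Euclidean.
Euclidean: no — a R c and a R h, but not c R h.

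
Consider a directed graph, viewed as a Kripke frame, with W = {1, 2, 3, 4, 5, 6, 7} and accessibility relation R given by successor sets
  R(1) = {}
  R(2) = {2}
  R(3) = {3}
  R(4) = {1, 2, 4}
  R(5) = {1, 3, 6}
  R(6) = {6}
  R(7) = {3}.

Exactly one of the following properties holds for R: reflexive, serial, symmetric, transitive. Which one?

transitive

Reflexive: no — 1 is not related to itself.
Serial: no — 1 has no R-successor.
Symmetric: no — 4 R 1 but not 1 R 4.
Transitive: yes — every two-step R-path is closed by a direct edge.
Only transitive holds.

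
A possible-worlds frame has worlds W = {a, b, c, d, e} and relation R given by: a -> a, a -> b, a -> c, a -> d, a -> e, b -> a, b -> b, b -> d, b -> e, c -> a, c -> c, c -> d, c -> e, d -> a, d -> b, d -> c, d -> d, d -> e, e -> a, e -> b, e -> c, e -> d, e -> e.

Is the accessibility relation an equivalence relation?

No

Reflexive: yes — every world is R-related to itself.
Symmetric: yes — every pair in R has its reverse in R.
Transitive: no — b R a and a R c, but not b R c.
So R is not an equivalence relation.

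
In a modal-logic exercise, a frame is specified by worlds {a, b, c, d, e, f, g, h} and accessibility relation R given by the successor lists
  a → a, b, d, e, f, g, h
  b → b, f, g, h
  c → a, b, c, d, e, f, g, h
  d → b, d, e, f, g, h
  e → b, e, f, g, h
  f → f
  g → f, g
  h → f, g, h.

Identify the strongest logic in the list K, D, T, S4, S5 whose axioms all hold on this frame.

S4

Serial (axiom D): yes — every world has a successor (e.g. a R a).
Reflexive (axiom T): yes — every world is R-related to itself.
Transitive (axiom 4): yes — every two-step R-path is closed by a direct edge.
Euclidean (axiom 5): no — a R b and a R d, but not b R d.
So F validates K, D, T, S4; S5 would additionally require R to be Euclidean. The strongest is S4.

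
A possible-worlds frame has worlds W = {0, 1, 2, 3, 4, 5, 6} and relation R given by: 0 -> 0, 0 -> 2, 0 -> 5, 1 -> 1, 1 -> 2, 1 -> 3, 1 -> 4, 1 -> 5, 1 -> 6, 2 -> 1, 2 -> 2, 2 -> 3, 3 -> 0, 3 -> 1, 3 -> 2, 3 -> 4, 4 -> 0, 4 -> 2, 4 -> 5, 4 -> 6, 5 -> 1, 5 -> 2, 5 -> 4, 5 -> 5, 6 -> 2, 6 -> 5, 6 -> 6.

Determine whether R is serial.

Yes

Serial: yes — every world has a successor (e.g. 0 R 0).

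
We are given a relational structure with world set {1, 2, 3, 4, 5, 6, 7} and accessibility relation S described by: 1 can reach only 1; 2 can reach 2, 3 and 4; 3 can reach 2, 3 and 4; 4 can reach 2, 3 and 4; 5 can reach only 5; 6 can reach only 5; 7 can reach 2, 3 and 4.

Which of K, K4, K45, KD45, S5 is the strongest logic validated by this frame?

Transitive (axiom 4): yes — every two-step S-path is closed by a direct edge.
Euclidean (axiom 5): yes — any two successors of a common world are S-related.
Serial (axiom D): yes — every world has a successor (e.g. 1 S 1).
Reflexive (axiom T): no — 6 is not related to itself.
So F validates K, K4, K45, KD45; S5 would additionally require S to be reflexive. The strongest is KD45.

KD45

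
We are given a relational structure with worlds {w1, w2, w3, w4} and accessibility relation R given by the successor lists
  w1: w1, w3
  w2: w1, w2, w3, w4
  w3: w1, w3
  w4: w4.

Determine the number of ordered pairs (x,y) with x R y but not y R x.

3

Enumerating: (w2,w1), (w2,w3), (w2,w4).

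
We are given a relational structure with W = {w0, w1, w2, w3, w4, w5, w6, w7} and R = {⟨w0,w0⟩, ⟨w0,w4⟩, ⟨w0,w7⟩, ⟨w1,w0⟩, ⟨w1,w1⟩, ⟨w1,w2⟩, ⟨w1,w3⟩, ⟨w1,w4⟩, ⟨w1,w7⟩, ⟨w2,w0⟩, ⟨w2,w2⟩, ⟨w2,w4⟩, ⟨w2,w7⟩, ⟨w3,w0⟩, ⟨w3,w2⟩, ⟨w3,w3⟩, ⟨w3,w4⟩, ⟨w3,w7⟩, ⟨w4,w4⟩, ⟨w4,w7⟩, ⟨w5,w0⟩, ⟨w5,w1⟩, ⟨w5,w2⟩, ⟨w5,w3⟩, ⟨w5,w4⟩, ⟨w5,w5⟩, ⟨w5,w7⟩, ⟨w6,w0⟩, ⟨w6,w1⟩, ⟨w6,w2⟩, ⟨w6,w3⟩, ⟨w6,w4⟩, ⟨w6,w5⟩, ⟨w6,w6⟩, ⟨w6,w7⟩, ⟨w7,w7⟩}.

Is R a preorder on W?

Yes

Reflexive: yes — every world is R-related to itself.
Transitive: yes — every two-step R-path is closed by a direct edge.
So R is a preorder.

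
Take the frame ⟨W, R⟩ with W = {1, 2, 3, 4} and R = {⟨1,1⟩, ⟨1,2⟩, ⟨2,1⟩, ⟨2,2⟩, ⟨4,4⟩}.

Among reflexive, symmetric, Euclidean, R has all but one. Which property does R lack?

Reflexive: no — 3 is not related to itself.
Symmetric: yes — every pair in R has its reverse in R.
Euclidean: yes — any two successors of a common world are R-related.
Only reflexive fails.

reflexive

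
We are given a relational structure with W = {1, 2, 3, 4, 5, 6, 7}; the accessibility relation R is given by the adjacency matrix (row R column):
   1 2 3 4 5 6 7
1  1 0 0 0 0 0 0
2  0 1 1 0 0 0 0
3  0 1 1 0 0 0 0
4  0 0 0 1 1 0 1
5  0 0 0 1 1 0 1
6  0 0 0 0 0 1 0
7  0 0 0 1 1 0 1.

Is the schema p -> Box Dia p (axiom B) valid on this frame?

Yes

The schema B characterises exactly the symmetric frames.
Symmetric: yes — every pair in R has its reverse in R.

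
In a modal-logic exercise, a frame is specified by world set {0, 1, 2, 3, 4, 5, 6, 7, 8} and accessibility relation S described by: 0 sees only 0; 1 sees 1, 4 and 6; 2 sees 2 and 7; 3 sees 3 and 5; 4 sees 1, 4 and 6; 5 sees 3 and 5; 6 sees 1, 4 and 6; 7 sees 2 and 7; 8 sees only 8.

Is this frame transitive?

Yes

Transitive: yes — every two-step S-path is closed by a direct edge.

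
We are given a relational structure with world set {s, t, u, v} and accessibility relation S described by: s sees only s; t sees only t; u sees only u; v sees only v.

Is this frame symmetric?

Symmetric: yes — every pair in S has its reverse in S.

Yes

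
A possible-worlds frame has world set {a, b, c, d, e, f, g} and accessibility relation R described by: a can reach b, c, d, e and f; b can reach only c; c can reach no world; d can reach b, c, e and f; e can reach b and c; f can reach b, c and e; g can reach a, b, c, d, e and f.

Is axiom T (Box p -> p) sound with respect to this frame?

No

By correspondence theory, T is valid on a frame iff R is reflexive.
Reflexive: no — a is not related to itself.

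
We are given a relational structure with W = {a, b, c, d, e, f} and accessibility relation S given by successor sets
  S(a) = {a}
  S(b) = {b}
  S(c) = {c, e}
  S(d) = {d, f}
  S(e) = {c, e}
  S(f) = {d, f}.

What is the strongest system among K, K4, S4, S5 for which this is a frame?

S5

Transitive (axiom 4): yes — every two-step S-path is closed by a direct edge.
Reflexive (axiom T): yes — every world is S-related to itself.
Euclidean (axiom 5): yes — any two successors of a common world are S-related.
So F validates K, K4, S4, S5. The strongest is S5.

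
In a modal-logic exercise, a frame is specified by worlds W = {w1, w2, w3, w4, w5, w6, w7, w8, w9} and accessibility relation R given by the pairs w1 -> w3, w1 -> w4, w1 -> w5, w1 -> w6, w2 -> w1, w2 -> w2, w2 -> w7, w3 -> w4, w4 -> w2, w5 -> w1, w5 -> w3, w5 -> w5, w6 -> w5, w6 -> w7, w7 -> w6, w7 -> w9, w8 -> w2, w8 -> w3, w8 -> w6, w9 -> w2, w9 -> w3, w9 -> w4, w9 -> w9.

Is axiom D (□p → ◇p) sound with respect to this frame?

Axiom D corresponds to the accessibility relation being serial.
Serial: yes — every world has a successor (e.g. w1 R w3).

Yes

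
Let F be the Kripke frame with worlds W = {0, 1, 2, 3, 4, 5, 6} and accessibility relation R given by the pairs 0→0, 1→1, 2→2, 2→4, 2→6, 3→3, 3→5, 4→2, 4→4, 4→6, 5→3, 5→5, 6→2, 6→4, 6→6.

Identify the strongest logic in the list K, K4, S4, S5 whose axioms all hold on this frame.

Transitive (axiom 4): yes — every two-step R-path is closed by a direct edge.
Reflexive (axiom T): yes — every world is R-related to itself.
Euclidean (axiom 5): yes — any two successors of a common world are R-related.
So F validates K, K4, S4, S5. The strongest is S5.

S5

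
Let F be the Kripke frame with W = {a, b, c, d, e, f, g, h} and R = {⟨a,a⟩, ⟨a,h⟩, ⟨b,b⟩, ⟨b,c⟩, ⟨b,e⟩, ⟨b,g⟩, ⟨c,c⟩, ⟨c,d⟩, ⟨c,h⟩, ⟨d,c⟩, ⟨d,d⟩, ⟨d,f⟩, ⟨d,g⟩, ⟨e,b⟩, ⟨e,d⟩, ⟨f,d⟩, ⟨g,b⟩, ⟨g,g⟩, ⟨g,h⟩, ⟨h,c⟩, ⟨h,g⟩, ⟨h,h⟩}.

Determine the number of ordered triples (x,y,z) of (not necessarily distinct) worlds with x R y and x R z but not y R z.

25

Enumerating: (a,h,a), (b,c,b), (b,c,e), (b,c,g), (b,e,c), (b,e,e), (b,e,g), (b,g,c), (b,g,e), (c,d,h), (c,h,d), (d,c,f), … and 13 more.
Total: 25.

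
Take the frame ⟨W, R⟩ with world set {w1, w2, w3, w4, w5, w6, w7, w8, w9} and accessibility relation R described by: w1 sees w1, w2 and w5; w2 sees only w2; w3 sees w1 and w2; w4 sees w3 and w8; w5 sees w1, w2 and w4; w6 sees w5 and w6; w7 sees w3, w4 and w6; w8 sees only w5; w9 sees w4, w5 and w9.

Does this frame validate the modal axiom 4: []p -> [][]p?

No

Axiom 4 corresponds to the accessibility relation being transitive.
Transitive: no — w1 R w5 and w5 R w4, but not w1 R w4.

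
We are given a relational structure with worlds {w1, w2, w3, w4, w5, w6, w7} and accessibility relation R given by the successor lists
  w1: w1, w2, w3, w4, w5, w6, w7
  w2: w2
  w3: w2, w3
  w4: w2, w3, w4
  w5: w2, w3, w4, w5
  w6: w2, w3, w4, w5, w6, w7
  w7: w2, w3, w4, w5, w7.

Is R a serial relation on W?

Yes

Serial: yes — every world has a successor (e.g. w1 R w1).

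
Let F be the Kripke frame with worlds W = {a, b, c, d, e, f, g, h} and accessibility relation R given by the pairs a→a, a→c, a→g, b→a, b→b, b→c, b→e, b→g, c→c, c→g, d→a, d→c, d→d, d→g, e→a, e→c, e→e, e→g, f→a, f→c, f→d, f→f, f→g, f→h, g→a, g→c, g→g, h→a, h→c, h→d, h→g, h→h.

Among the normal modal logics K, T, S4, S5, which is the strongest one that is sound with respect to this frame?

Reflexive (axiom T): yes — every world is R-related to itself.
Transitive (axiom 4): no — c R g and g R a, but not c R a.
Euclidean (axiom 5): no — b R a and b R e, but not a R e.
So F validates K, T; S4 would additionally require R to be transitive. The strongest is T.

T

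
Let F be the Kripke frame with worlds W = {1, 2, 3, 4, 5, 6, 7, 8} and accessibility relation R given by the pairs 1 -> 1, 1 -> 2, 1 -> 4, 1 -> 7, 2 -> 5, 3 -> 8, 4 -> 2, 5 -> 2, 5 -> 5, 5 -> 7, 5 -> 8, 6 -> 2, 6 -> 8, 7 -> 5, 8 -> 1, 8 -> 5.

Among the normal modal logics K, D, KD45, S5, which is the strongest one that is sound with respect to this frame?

Serial (axiom D): yes — every world has a successor (e.g. 1 R 1).
Euclidean (axiom 5): no — 1 R 2 and 1 R 4, but not 2 R 4.
Transitive (axiom 4): no — 1 R 2 and 2 R 5, but not 1 R 5.
Reflexive (axiom T): no — 2 is not related to itself.
So F validates K, D; KD45 would additionally require R to be Euclidean and transitive. The strongest is D.

D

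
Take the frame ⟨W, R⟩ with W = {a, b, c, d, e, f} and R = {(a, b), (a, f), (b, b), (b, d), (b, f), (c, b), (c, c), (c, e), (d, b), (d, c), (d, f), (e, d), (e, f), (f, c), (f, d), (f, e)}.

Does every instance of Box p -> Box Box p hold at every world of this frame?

No

By correspondence theory, 4 is valid on a frame iff R is transitive.
Transitive: no — a R b and b R d, but not a R d.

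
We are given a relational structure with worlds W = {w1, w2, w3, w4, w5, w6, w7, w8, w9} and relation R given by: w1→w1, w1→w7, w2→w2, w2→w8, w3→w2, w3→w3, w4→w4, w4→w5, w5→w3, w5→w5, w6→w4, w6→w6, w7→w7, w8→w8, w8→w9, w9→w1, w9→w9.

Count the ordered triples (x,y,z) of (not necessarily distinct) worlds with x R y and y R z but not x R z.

7

Enumerating: (w2,w8,w9), (w3,w2,w8), (w4,w5,w3), (w5,w3,w2), (w6,w4,w5), (w8,w9,w1), (w9,w1,w7).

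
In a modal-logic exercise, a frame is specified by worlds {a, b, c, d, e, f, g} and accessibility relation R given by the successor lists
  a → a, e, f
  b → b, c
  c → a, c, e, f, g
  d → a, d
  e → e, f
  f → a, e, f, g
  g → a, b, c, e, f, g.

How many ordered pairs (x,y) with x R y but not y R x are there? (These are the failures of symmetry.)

Enumerating: (a,e), (b,c), (c,a), (c,e), (c,f), (d,a), (g,a), (g,b), (g,e).

9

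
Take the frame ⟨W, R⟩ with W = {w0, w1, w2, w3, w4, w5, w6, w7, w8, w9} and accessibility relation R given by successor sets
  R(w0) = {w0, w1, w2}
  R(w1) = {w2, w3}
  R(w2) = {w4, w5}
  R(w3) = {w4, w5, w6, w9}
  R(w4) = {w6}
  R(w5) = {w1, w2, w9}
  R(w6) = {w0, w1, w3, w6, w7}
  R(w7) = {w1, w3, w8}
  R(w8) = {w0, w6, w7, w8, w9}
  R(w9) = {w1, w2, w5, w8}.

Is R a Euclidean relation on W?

Euclidean: no — w0 R w2 and w0 R w1, but not w2 R w1.

No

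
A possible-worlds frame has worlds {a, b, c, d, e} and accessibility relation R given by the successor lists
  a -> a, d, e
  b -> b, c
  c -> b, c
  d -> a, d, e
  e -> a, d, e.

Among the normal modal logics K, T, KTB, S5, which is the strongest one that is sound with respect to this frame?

Reflexive (axiom T): yes — every world is R-related to itself.
Symmetric (axiom B): yes — every pair in R has its reverse in R.
Euclidean (axiom 5): yes — any two successors of a common world are R-related.
So F validates K, T, KTB, S5. The strongest is S5.

S5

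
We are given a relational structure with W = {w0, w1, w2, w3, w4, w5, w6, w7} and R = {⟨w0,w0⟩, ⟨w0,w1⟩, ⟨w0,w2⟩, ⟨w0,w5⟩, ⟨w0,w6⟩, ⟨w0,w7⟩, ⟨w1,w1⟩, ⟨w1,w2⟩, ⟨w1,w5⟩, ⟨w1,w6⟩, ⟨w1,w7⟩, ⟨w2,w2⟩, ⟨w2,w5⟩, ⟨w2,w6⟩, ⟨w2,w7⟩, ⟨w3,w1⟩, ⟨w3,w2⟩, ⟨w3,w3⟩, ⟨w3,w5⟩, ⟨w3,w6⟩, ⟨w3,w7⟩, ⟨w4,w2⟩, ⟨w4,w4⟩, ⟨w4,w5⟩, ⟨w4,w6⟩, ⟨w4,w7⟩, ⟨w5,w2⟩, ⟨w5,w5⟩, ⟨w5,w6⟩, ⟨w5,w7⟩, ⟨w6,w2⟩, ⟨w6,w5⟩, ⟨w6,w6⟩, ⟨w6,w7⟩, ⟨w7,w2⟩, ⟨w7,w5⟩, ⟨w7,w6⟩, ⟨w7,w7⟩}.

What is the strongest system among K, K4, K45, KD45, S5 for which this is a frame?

K4

Transitive (axiom 4): yes — every two-step R-path is closed by a direct edge.
Euclidean (axiom 5): no — w0 R w2 and w0 R w1, but not w2 R w1.
Serial (axiom D): yes — every world has a successor (e.g. w0 R w0).
Reflexive (axiom T): yes — every world is R-related to itself.
So F validates K, K4; K45 would additionally require R to be Euclidean. The strongest is K4.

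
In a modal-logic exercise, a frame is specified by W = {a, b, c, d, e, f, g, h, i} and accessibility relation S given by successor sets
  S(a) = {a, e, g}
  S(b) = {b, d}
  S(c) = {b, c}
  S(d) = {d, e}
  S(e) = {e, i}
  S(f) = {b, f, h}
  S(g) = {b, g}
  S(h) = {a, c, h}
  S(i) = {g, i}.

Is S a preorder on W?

No

Reflexive: yes — every world is S-related to itself.
Transitive: no — a S e and e S i, but not a S i.
So S is not a preorder.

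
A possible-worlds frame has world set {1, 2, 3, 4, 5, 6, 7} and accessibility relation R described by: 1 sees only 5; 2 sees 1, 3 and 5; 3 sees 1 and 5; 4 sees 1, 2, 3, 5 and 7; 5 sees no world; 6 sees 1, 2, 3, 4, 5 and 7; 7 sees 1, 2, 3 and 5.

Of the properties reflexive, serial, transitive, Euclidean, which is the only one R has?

Reflexive: no — 1 is not related to itself.
Serial: no — 5 has no R-successor.
Transitive: yes — every two-step R-path is closed by a direct edge.
Euclidean: no — 2 R 1 and 2 R 3, but not 1 R 3.
Only transitive holds.

transitive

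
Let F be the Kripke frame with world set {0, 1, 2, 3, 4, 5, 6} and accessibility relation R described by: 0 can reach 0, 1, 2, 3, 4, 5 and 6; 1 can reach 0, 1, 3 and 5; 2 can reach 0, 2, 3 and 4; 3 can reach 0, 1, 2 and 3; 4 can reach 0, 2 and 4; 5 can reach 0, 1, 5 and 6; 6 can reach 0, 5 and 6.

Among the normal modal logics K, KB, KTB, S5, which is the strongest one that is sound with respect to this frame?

KTB

Symmetric (axiom B): yes — every pair in R has its reverse in R.
Reflexive (axiom T): yes — every world is R-related to itself.
Euclidean (axiom 5): no — 0 R 1 and 0 R 2, but not 1 R 2.
So F validates K, KB, KTB; S5 would additionally require R to be Euclidean. The strongest is KTB.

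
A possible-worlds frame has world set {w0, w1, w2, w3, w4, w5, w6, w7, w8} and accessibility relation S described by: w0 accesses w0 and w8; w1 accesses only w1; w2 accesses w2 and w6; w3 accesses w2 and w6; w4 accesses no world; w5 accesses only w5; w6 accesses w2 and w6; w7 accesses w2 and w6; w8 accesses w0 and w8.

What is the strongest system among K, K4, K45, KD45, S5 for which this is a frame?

Transitive (axiom 4): yes — every two-step S-path is closed by a direct edge.
Euclidean (axiom 5): yes — any two successors of a common world are S-related.
Serial (axiom D): no — w4 has no S-successor.
Reflexive (axiom T): no — w3 is not related to itself.
So F validates K, K4, K45; KD45 would additionally require S to be serial. The strongest is K45.

K45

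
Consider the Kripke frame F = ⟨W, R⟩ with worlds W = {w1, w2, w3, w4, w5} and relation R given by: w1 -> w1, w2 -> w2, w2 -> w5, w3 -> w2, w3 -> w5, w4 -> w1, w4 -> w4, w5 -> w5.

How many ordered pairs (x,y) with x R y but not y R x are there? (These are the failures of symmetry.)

Enumerating: (w2,w5), (w3,w2), (w3,w5), (w4,w1).

4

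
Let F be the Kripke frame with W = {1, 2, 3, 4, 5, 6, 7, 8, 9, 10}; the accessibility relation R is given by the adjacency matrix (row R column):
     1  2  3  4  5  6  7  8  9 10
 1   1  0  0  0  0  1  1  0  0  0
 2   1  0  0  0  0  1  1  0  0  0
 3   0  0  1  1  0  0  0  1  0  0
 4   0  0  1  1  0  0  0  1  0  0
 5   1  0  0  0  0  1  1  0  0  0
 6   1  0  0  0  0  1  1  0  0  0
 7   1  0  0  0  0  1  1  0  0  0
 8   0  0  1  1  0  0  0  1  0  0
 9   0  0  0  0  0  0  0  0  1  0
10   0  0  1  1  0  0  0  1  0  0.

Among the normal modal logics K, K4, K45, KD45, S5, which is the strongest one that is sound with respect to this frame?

Transitive (axiom 4): yes — every two-step R-path is closed by a direct edge.
Euclidean (axiom 5): yes — any two successors of a common world are R-related.
Serial (axiom D): yes — every world has a successor (e.g. 1 R 1).
Reflexive (axiom T): no — 2 is not related to itself.
So F validates K, K4, K45, KD45; S5 would additionally require R to be reflexive. The strongest is KD45.

KD45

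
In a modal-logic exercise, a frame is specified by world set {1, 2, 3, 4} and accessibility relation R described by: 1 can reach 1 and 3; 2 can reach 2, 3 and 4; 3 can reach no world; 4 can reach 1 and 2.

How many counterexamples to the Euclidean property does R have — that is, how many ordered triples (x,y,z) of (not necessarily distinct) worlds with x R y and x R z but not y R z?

9

Enumerating: (1,3,1), (1,3,3), (2,3,2), (2,3,3), (2,3,4), (2,4,3), (2,4,4), (4,1,2), (4,2,1).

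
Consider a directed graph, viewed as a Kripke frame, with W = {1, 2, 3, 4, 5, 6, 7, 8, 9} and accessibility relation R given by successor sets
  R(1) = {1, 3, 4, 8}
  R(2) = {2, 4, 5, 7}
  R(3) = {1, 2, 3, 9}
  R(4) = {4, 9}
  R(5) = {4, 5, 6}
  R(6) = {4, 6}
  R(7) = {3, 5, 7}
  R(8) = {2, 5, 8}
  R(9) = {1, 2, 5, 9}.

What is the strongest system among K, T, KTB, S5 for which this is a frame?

T

Reflexive (axiom T): yes — every world is R-related to itself.
Symmetric (axiom B): no — 1 R 4 but not 4 R 1.
Euclidean (axiom 5): no — 1 R 3 and 1 R 4, but not 3 R 4.
So F validates K, T; KTB would additionally require R to be symmetric. The strongest is T.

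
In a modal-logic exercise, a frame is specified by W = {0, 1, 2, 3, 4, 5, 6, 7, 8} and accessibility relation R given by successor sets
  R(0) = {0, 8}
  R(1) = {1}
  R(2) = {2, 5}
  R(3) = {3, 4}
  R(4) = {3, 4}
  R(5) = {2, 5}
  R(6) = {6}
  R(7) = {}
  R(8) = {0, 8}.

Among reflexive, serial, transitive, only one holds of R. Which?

transitive

Reflexive: no — 7 is not related to itself.
Serial: no — 7 has no R-successor.
Transitive: yes — every two-step R-path is closed by a direct edge.
Only transitive holds.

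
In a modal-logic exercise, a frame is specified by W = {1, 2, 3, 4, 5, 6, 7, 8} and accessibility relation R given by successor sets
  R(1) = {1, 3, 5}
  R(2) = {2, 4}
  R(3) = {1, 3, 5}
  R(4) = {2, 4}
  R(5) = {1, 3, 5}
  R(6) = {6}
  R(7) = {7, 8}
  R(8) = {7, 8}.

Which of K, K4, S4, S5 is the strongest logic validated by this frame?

S5

Transitive (axiom 4): yes — every two-step R-path is closed by a direct edge.
Reflexive (axiom T): yes — every world is R-related to itself.
Euclidean (axiom 5): yes — any two successors of a common world are R-related.
So F validates K, K4, S4, S5. The strongest is S5.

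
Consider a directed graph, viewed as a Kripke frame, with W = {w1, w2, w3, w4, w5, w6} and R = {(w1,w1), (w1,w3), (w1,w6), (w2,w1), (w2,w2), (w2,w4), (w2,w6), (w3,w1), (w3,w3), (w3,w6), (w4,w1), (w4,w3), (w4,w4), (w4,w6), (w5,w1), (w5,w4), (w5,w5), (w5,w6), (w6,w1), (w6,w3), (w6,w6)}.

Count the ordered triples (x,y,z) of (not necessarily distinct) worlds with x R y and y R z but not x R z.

6

Enumerating: (w2,w1,w3), (w2,w4,w3), (w2,w6,w3), (w5,w1,w3), (w5,w4,w3), (w5,w6,w3).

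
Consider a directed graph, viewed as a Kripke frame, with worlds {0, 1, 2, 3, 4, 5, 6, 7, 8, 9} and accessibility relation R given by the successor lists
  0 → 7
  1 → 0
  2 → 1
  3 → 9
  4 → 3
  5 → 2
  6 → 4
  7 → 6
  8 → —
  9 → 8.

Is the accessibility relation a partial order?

Reflexive: no — 0 is not related to itself.
Transitive: no — 0 R 7 and 7 R 6, but not 0 R 6.
Antisymmetric: yes — no distinct pair is related both ways.
So R is not a partial order.

No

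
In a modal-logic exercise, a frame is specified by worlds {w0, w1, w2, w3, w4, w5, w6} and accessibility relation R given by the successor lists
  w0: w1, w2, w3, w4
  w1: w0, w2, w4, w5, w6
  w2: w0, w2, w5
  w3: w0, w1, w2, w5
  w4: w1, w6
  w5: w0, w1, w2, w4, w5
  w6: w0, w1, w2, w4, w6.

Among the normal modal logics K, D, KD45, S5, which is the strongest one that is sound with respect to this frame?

D

Serial (axiom D): yes — every world has a successor (e.g. w0 R w1).
Euclidean (axiom 5): no — w0 R w1 and w0 R w3, but not w1 R w3.
Transitive (axiom 4): no — w0 R w1 and w1 R w5, but not w0 R w5.
Reflexive (axiom T): no — w0 is not related to itself.
So F validates K, D; KD45 would additionally require R to be Euclidean and transitive. The strongest is D.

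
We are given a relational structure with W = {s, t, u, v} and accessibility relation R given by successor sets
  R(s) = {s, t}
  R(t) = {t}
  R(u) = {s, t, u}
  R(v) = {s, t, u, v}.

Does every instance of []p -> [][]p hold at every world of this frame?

Yes

Axiom 4 corresponds to the accessibility relation being transitive.
Transitive: yes — every two-step R-path is closed by a direct edge.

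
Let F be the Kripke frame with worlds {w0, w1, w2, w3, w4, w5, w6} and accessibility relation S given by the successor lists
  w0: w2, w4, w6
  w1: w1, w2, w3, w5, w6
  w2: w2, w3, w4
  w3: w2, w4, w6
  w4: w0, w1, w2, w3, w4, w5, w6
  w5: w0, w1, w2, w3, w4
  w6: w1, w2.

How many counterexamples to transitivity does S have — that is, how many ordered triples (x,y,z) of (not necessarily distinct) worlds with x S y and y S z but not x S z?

32

Enumerating: (w0,w2,w3), (w0,w4,w0), (w0,w4,w1), (w0,w4,w3), (w0,w4,w5), (w0,w6,w1), (w1,w2,w4), (w1,w3,w4), (w1,w5,w0), (w1,w5,w4), (w2,w3,w6), (w2,w4,w0), … and 20 more.
Total: 32.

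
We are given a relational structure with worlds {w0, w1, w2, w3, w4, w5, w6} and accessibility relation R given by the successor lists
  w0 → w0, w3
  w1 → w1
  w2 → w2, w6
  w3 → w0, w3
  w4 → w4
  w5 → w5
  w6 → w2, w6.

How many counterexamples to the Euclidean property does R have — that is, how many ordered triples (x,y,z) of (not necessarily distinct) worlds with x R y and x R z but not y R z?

0

R is Euclidean; there are no such tuples.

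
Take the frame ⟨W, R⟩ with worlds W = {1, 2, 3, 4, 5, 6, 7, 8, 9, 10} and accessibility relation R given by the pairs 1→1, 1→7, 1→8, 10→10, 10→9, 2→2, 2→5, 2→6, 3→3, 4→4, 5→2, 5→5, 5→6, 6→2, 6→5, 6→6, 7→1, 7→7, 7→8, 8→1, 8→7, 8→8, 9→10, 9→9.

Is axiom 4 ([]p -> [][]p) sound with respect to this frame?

Yes

By correspondence theory, 4 is valid on a frame iff R is transitive.
Transitive: yes — every two-step R-path is closed by a direct edge.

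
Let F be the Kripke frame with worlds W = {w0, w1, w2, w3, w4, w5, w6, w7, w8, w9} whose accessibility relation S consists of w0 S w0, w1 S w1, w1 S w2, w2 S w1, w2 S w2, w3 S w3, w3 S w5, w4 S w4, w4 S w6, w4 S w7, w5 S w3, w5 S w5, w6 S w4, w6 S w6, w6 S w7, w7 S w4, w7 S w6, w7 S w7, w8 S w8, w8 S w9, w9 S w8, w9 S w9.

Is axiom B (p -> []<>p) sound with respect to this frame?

Yes

Axiom B corresponds to the accessibility relation being symmetric.
Symmetric: yes — every pair in S has its reverse in S.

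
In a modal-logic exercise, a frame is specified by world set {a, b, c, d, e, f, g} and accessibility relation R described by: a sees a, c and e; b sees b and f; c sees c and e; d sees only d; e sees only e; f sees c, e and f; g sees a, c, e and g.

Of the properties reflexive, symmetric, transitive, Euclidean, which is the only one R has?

Reflexive: yes — every world is R-related to itself.
Symmetric: no — a R c but not c R a.
Transitive: no — b R f and f R c, but not b R c.
Euclidean: no — a R e and a R c, but not e R c.
Only reflexive holds.

reflexive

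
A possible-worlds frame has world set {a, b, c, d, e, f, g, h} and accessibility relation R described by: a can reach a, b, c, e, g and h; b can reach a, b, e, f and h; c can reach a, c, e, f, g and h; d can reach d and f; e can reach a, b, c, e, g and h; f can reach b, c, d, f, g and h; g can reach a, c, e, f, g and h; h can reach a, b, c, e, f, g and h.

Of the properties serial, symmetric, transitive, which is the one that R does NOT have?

Serial: yes — every world has a successor (e.g. a R a).
Symmetric: yes — every pair in R has its reverse in R.
Transitive: no — a R b and b R f, but not a R f.
Only transitive fails.

transitive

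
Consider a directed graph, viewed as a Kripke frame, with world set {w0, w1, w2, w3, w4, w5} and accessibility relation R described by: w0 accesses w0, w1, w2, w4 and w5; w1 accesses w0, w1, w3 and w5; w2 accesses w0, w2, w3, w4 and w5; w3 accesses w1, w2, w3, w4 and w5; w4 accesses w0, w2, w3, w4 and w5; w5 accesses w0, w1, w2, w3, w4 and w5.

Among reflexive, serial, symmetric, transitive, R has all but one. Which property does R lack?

transitive

Reflexive: yes — every world is R-related to itself.
Serial: yes — every world has a successor (e.g. w0 R w0).
Symmetric: yes — every pair in R has its reverse in R.
Transitive: no — w0 R w1 and w1 R w3, but not w0 R w3.
Only transitive fails.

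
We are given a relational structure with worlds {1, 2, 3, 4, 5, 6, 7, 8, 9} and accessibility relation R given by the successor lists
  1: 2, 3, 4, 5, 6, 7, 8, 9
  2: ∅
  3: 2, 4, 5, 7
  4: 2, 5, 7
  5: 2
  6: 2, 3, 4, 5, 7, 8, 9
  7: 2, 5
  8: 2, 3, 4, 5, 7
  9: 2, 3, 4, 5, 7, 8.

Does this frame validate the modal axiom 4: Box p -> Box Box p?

By correspondence theory, 4 is valid on a frame iff R is transitive.
Transitive: yes — every two-step R-path is closed by a direct edge.

Yes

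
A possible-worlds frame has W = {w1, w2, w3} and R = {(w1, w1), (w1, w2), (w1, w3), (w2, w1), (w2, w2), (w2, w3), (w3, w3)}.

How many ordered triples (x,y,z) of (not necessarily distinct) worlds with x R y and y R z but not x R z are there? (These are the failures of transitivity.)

0

R is transitive; there are no such tuples.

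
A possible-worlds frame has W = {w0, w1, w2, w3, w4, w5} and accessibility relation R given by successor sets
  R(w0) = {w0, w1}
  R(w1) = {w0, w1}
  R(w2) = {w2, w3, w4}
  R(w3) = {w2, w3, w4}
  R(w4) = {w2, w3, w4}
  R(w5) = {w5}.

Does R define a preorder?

Reflexive: yes — every world is R-related to itself.
Transitive: yes — every two-step R-path is closed by a direct edge.
So R is a preorder.

Yes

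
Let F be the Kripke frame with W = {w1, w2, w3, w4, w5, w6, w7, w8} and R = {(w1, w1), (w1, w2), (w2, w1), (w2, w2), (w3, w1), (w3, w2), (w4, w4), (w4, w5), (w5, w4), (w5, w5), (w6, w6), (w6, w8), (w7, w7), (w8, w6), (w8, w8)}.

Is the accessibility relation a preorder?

No

Reflexive: no — w3 is not related to itself.
Transitive: yes — every two-step R-path is closed by a direct edge.
So R is not a preorder.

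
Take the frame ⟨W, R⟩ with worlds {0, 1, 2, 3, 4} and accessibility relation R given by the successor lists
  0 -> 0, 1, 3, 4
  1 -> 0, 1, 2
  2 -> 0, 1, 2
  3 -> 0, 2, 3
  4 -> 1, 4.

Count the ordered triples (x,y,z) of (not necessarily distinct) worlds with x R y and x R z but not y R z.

Enumerating: (0,1,3), (0,1,4), (0,3,1), (0,3,4), (0,4,0), (0,4,3), (1,0,2), (2,0,2), (3,0,2), (3,2,3), (4,1,4).

11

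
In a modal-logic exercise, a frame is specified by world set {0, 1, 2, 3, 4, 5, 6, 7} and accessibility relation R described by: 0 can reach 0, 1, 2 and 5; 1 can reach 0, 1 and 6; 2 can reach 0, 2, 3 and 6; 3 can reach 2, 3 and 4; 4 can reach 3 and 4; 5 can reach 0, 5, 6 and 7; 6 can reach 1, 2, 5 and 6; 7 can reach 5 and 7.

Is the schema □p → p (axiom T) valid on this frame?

The schema T characterises exactly the reflexive frames.
Reflexive: yes — every world is R-related to itself.

Yes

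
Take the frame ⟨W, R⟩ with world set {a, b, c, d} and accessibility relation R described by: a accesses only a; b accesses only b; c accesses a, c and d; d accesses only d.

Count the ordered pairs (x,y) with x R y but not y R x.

Enumerating: (c,a), (c,d).

2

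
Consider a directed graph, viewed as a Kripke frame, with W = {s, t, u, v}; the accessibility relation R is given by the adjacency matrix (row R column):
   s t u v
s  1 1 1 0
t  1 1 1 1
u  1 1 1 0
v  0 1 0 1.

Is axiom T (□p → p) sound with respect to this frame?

Axiom T corresponds to the accessibility relation being reflexive.
Reflexive: yes — every world is R-related to itself.

Yes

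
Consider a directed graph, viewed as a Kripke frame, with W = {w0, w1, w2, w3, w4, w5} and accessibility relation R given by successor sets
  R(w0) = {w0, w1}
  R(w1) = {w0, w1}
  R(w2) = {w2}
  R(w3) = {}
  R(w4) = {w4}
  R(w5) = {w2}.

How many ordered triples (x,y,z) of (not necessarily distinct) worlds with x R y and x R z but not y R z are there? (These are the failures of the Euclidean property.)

R is Euclidean; there are no such tuples.

0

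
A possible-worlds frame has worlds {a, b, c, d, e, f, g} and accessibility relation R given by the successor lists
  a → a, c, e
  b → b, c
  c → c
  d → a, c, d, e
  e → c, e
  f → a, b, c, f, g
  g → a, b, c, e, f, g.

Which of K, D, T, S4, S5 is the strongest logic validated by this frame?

Serial (axiom D): yes — every world has a successor (e.g. a R a).
Reflexive (axiom T): yes — every world is R-related to itself.
Transitive (axiom 4): no — f R a and a R e, but not f R e.
Euclidean (axiom 5): no — a R c and a R e, but not c R e.
So F validates K, D, T; S4 would additionally require R to be transitive. The strongest is T.

T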